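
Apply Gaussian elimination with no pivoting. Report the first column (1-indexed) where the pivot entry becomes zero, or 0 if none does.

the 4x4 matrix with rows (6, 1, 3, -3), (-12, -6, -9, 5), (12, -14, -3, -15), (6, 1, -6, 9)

first zero-pivot column = 0

Naive forward elimination:
R2 <- R2 - (-2)*R1:  [  0  -4  -3  -1 ]
R3 <- R3 - (2)*R1:  [   0  -16   -9   -9 ]
R4 <- R4 - (1)*R1:  [  0   0  -9  12 ]
R3 <- R3 - (4)*R2:  [  0   0   3  -5 ]
R4 <- R4 - (-3)*R3:  [  0   0   0  -3 ]
All pivots nonzero; naive elimination completes without hitting a zero pivot.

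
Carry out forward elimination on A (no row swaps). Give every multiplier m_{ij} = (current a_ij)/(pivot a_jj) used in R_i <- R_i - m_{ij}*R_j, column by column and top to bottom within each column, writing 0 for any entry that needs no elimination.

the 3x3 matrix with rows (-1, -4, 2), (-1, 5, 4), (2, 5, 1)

multipliers: 1, -2, -1/3

Forward elimination:
R2 <- R2 - (1)*R1:  [ 0  9  2 ]
R3 <- R3 - (-2)*R1:  [  0  -3   5 ]
R3 <- R3 - (-1/3)*R2:  [    0     0  17/3 ]
Multipliers (in order of application): m_{21} = 1, m_{31} = -2, m_{32} = -1/3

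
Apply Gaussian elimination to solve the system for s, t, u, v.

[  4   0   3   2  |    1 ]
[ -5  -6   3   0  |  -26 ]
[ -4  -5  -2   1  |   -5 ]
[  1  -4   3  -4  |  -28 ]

(1, 2, -3, 3)

Forward elimination on [A|b]:
R2 <- R2 - (-5/4)*R1:  [     0     -6   27/4    5/2  -99/4 ]
R3 <- R3 - (-1)*R1:  [  0  -5   1   3  -4 ]
R4 <- R4 - (1/4)*R1:  [      0      -4     9/4    -9/2  -113/4 ]
R3 <- R3 - (5/6)*R2:  [     0      0  -37/8  11/12  133/8 ]
R4 <- R4 - (2/3)*R2:  [     0      0   -9/4  -37/6  -47/4 ]
R4 <- R4 - (18/37)*R3:  [        0         0         0  -734/111   -734/37 ]
Row echelon form:
[ 4   0      3         2  |        1 ]
[ 0  -6   27/4       5/2  |    -99/4 ]
[ 0   0  -37/8     11/12  |    133/8 ]
[ 0   0      0  -734/111  |  -734/37 ]
Back-substitution:
v = (-734/37) / (-734/111) = 3
u = (133/8 - (11/12)*(3)) / (-37/8) = -3
t = (-99/4 - (27/4)*(-3) - (5/2)*(3)) / -6 = 2
s = (1 - (3)*(-3) - (2)*(3)) / 4 = 1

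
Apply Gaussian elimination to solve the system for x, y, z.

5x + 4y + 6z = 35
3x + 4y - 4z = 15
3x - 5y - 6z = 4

(5, 1, 1)

Forward elimination on [A|b]:
R2 <- R2 - (3/5)*R1:  [     0    8/5  -38/5     -6 ]
R3 <- R3 - (3/5)*R1:  [     0  -37/5  -48/5    -17 ]
R3 <- R3 - (-37/8)*R2:  [      0       0  -179/4  -179/4 ]
Row echelon form:
[ 5    4       6  |      35 ]
[ 0  8/5   -38/5  |      -6 ]
[ 0    0  -179/4  |  -179/4 ]
Back-substitution:
z = (-179/4) / (-179/4) = 1
y = (-6 - (-38/5)*(1)) / (8/5) = 1
x = (35 - (4)*(1) - (6)*(1)) / 5 = 5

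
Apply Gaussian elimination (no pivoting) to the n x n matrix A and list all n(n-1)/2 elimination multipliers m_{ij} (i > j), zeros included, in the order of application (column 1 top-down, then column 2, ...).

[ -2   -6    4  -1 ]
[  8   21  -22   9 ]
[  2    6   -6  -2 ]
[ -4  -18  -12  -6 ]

multipliers: -4, -1, 2, 0, 2, 4

Forward elimination:
R2 <- R2 - (-4)*R1:  [  0  -3  -6   5 ]
R3 <- R3 - (-1)*R1:  [  0   0  -2  -3 ]
R4 <- R4 - (2)*R1:  [   0   -6  -20   -4 ]
R3: entry in column 2 is already 0 -> m_{32} = 0 (no row operation needed)
R4 <- R4 - (2)*R2:  [   0    0   -8  -14 ]
R4 <- R4 - (4)*R3:  [  0   0   0  -2 ]
Multipliers (in order of application): m_{21} = -4, m_{31} = -1, m_{41} = 2, m_{32} = 0, m_{42} = 2, m_{43} = 4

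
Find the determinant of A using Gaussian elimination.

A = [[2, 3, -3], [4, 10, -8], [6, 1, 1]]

det(A) = 48

Forward elimination:
R2 <- R2 - (2)*R1:  [  0   4  -2 ]
R3 <- R3 - (3)*R1:  [  0  -8  10 ]
R3 <- R3 - (-2)*R2:  [ 0  0  6 ]
Upper-triangular form:
[ 2  3  -3 ]
[ 0  4  -2 ]
[ 0  0   6 ]
det(A) = (-1)^0 * (2) * (4) * (6) = 48  (0 row swaps -> sign +1)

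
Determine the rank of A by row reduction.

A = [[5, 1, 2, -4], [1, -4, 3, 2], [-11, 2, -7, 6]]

rank(A) = 2

Row reduction:
R2 <- R2 - (1/5)*R1:  [     0  -21/5   13/5   14/5 ]
R3 <- R3 - (-11/5)*R1:  [     0   21/5  -13/5  -14/5 ]
R3 <- R3 - (-1)*R2:  [ 0  0  0  0 ]
Row echelon form:
[ 5      1     2    -4 ]
[ 0  -21/5  13/5  14/5 ]
[ 0      0     0     0 ]
Nonzero rows / pivot columns: 2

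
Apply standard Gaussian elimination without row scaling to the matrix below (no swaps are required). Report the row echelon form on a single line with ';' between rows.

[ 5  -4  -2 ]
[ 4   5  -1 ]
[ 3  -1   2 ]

Forward elimination:
R2 <- R2 - (4/5)*R1:  [    0  41/5   3/5 ]
R3 <- R3 - (3/5)*R1:  [    0   7/5  16/5 ]
R3 <- R3 - (7/41)*R2:  [      0       0  127/41 ]
Row echelon form:
[ 5    -4      -2 ]
[ 0  41/5     3/5 ]
[ 0     0  127/41 ]

REF = [5 -4 -2; 0 41/5 3/5; 0 0 127/41]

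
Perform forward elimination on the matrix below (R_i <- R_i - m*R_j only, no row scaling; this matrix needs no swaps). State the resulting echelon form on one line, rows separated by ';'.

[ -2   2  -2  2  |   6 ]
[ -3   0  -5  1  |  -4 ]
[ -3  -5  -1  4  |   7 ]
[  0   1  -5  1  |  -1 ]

Forward elimination:
R2 <- R2 - (3/2)*R1:  [   0   -3   -2   -2  -13 ]
R3 <- R3 - (3/2)*R1:  [  0  -8   2   1  -2 ]
R3 <- R3 - (8/3)*R2:  [    0     0  22/3  19/3  98/3 ]
R4 <- R4 - (-1/3)*R2:  [     0      0  -17/3    1/3  -16/3 ]
R4 <- R4 - (-17/22)*R3:  [      0       0       0  115/22  219/11 ]
Row echelon form:
[ -2   2    -2       2  |       6 ]
[  0  -3    -2      -2  |     -13 ]
[  0   0  22/3    19/3  |    98/3 ]
[  0   0     0  115/22  |  219/11 ]

REF = [-2 2 -2 2 6; 0 -3 -2 -2 -13; 0 0 22/3 19/3 98/3; 0 0 0 115/22 219/11]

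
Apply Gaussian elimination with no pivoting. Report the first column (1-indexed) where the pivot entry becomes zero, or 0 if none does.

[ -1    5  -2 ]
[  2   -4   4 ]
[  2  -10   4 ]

Naive forward elimination:
R2 <- R2 - (-2)*R1:  [ 0  6  0 ]
R3 <- R3 - (-2)*R1:  [ 0  0  0 ]
Matrix at this point:
[ -1  5  -2 ]
[  0  6   0 ]
[  0  0   0 ]
Pivot entry (3,3) in the last row is zero and there are no rows below to swap with -> zero pivot in column 3 (A is singular).

first zero-pivot column = 3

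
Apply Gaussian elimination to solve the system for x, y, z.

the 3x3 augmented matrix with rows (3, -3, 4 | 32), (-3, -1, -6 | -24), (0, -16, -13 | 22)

(5, -3, 2)

Forward elimination on [A|b]:
R2 <- R2 - (-1)*R1:  [  0  -4  -2   8 ]
R3 <- R3 - (4)*R2:  [   0    0   -5  -10 ]
Row echelon form:
[ 3  -3   4  |   32 ]
[ 0  -4  -2  |    8 ]
[ 0   0  -5  |  -10 ]
Back-substitution:
z = (-10) / -5 = 2
y = (8 - (-2)*(2)) / -4 = -3
x = (32 - (-3)*(-3) - (4)*(2)) / 3 = 5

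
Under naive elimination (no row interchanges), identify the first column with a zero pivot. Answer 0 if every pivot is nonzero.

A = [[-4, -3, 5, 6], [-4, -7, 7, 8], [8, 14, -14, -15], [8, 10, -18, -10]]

Naive forward elimination:
R2 <- R2 - (1)*R1:  [  0  -4   2   2 ]
R3 <- R3 - (-2)*R1:  [  0   8  -4  -3 ]
R4 <- R4 - (-2)*R1:  [  0   4  -8   2 ]
R3 <- R3 - (-2)*R2:  [ 0  0  0  1 ]
R4 <- R4 - (-1)*R2:  [  0   0  -6   4 ]
Matrix at this point:
[ -4  -3   5  6 ]
[  0  -4   2  2 ]
[  0   0   0  1 ]
[  0   0  -6  4 ]
Pivot entry (3,3) is zero but row 4 has -6 in column 3 -> naive elimination stops; a row interchange (e.g. R3 <-> R4) would be required here.

first zero-pivot column = 3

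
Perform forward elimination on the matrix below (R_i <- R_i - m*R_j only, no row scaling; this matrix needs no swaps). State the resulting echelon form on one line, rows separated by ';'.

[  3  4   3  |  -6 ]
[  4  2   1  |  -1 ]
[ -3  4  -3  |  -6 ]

REF = [3 4 3 -6; 0 -10/3 -3 7; 0 0 -36/5 24/5]

Forward elimination:
R2 <- R2 - (4/3)*R1:  [     0  -10/3     -3      7 ]
R3 <- R3 - (-1)*R1:  [   0    8    0  -12 ]
R3 <- R3 - (-12/5)*R2:  [     0      0  -36/5   24/5 ]
Row echelon form:
[ 3      4      3  |    -6 ]
[ 0  -10/3     -3  |     7 ]
[ 0      0  -36/5  |  24/5 ]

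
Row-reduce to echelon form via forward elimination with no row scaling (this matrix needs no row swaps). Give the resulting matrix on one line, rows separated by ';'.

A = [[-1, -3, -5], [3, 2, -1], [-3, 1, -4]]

REF = [-1 -3 -5; 0 -7 -16; 0 0 -83/7]

Forward elimination:
R2 <- R2 - (-3)*R1:  [   0   -7  -16 ]
R3 <- R3 - (3)*R1:  [  0  10  11 ]
R3 <- R3 - (-10/7)*R2:  [     0      0  -83/7 ]
Row echelon form:
[ -1  -3     -5 ]
[  0  -7    -16 ]
[  0   0  -83/7 ]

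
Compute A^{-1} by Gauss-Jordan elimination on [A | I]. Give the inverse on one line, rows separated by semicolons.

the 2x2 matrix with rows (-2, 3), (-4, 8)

Gauss-Jordan on [A | I]:
R1 <- (1/-2)*R1:  [    1  -3/2  |  -1/2     0 ]
R2 <- R2 - (-4)*R1:  [  0   2  |  -2   1 ]
R2 <- (1/2)*R2:  [   0    1  |   -1  1/2 ]
R1 <- R1 - (-3/2)*R2:  [   1    0  |   -2  3/4 ]
Right block of [I | A^{-1}] is the inverse:
[ -2  3/4 ]
[ -1  1/2 ]

inverse = [-2 3/4; -1 1/2]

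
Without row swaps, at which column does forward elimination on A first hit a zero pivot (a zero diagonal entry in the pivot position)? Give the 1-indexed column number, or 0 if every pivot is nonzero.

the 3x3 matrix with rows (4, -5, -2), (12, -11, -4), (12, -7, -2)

Naive forward elimination:
R2 <- R2 - (3)*R1:  [ 0  4  2 ]
R3 <- R3 - (3)*R1:  [ 0  8  4 ]
R3 <- R3 - (2)*R2:  [ 0  0  0 ]
Matrix at this point:
[ 4  -5  -2 ]
[ 0   4   2 ]
[ 0   0   0 ]
Pivot entry (3,3) in the last row is zero and there are no rows below to swap with -> zero pivot in column 3 (A is singular).

first zero-pivot column = 3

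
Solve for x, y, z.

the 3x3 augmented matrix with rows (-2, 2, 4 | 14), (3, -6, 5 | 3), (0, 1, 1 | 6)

Forward elimination on [A|b]:
R2 <- R2 - (-3/2)*R1:  [  0  -3  11  24 ]
R3 <- R3 - (-1/3)*R2:  [    0     0  14/3    14 ]
Row echelon form:
[ -2   2     4  |  14 ]
[  0  -3    11  |  24 ]
[  0   0  14/3  |  14 ]
Back-substitution:
z = (14) / (14/3) = 3
y = (24 - (11)*(3)) / -3 = 3
x = (14 - (2)*(3) - (4)*(3)) / -2 = 2

(2, 3, 3)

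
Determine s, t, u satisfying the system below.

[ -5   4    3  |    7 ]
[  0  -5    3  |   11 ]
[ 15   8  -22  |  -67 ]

Forward elimination on [A|b]:
R3 <- R3 - (-3)*R1:  [   0   20  -13  -46 ]
R3 <- R3 - (-4)*R2:  [  0   0  -1  -2 ]
Row echelon form:
[ -5   4   3  |   7 ]
[  0  -5   3  |  11 ]
[  0   0  -1  |  -2 ]
Back-substitution:
u = (-2) / -1 = 2
t = (11 - (3)*(2)) / -5 = -1
s = (7 - (4)*(-1) - (3)*(2)) / -5 = -1

(-1, -1, 2)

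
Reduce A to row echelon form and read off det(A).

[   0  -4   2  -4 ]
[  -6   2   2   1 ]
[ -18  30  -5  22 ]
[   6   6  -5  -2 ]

det(A) = 96

Forward elimination:
R1 <-> R2   (pivot in column 1 was zero)
[  -6   2   2   1 ]
[   0  -4   2  -4 ]
[ -18  30  -5  22 ]
[   6   6  -5  -2 ]
R3 <- R3 - (3)*R1:  [   0   24  -11   19 ]
R4 <- R4 - (-1)*R1:  [  0   8  -3  -1 ]
R3 <- R3 - (-6)*R2:  [  0   0   1  -5 ]
R4 <- R4 - (-2)*R2:  [  0   0   1  -9 ]
R4 <- R4 - (1)*R3:  [  0   0   0  -4 ]
Upper-triangular form:
[ -6   2  2   1 ]
[  0  -4  2  -4 ]
[  0   0  1  -5 ]
[  0   0  0  -4 ]
det(A) = (-1)^1 * (-6) * (-4) * (1) * (-4) = 96  (1 row swap -> sign -1)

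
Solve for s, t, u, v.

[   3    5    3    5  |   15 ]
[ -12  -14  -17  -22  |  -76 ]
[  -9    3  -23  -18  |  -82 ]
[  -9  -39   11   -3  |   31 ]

(-2, 0, 2, 3)

Forward elimination on [A|b]:
R2 <- R2 - (-4)*R1:  [   0    6   -5   -2  -16 ]
R3 <- R3 - (-3)*R1:  [   0   18  -14   -3  -37 ]
R4 <- R4 - (-3)*R1:  [   0  -24   20   12   76 ]
R3 <- R3 - (3)*R2:  [  0   0   1   3  11 ]
R4 <- R4 - (-4)*R2:  [  0   0   0   4  12 ]
Row echelon form:
[ 3  5   3   5  |   15 ]
[ 0  6  -5  -2  |  -16 ]
[ 0  0   1   3  |   11 ]
[ 0  0   0   4  |   12 ]
Back-substitution:
v = (12) / 4 = 3
u = (11 - (3)*(3)) / 1 = 2
t = (-16 - (-5)*(2) - (-2)*(3)) / 6 = 0
s = (15 - (5)*(0) - (3)*(2) - (5)*(3)) / 3 = -2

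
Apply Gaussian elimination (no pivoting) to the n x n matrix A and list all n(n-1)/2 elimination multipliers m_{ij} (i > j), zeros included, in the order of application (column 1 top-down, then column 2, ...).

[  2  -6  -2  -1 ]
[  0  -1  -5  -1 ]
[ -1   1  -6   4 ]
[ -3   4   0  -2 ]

multipliers: 0, -1/2, -3/2, 2, 5, 22/3

Forward elimination:
R2: entry in column 1 is already 0 -> m_{21} = 0 (no row operation needed)
R3 <- R3 - (-1/2)*R1:  [   0   -2   -7  7/2 ]
R4 <- R4 - (-3/2)*R1:  [    0    -5    -3  -7/2 ]
R3 <- R3 - (2)*R2:  [    0     0     3  11/2 ]
R4 <- R4 - (5)*R2:  [   0    0   22  3/2 ]
R4 <- R4 - (22/3)*R3:  [      0       0       0  -233/6 ]
Multipliers (in order of application): m_{21} = 0, m_{31} = -1/2, m_{41} = -3/2, m_{32} = 2, m_{42} = 5, m_{43} = 22/3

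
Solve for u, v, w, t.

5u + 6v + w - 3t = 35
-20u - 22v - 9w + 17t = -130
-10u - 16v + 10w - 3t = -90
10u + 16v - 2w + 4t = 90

(1, 5, 0, 0)

Forward elimination on [A|b]:
R2 <- R2 - (-4)*R1:  [  0   2  -5   5  10 ]
R3 <- R3 - (-2)*R1:  [   0   -4   12   -9  -20 ]
R4 <- R4 - (2)*R1:  [  0   4  -4  10  20 ]
R3 <- R3 - (-2)*R2:  [ 0  0  2  1  0 ]
R4 <- R4 - (2)*R2:  [ 0  0  6  0  0 ]
R4 <- R4 - (3)*R3:  [  0   0   0  -3   0 ]
Row echelon form:
[ 5  6   1  -3  |  35 ]
[ 0  2  -5   5  |  10 ]
[ 0  0   2   1  |   0 ]
[ 0  0   0  -3  |   0 ]
Back-substitution:
t = (0) / -3 = 0
w = (0 - (1)*(0)) / 2 = 0
v = (10 - (-5)*(0) - (5)*(0)) / 2 = 5
u = (35 - (6)*(5) - (1)*(0) - (-3)*(0)) / 5 = 1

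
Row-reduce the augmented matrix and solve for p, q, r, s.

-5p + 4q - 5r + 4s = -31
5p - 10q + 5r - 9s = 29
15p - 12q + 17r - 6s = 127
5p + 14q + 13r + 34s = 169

(2, -3, 5, 4)

Forward elimination on [A|b]:
R2 <- R2 - (-1)*R1:  [  0  -6   0  -5  -2 ]
R3 <- R3 - (-3)*R1:  [  0   0   2   6  34 ]
R4 <- R4 - (-1)*R1:  [   0   18    8   38  138 ]
R4 <- R4 - (-3)*R2:  [   0    0    8   23  132 ]
R4 <- R4 - (4)*R3:  [  0   0   0  -1  -4 ]
Row echelon form:
[ -5   4  -5   4  |  -31 ]
[  0  -6   0  -5  |   -2 ]
[  0   0   2   6  |   34 ]
[  0   0   0  -1  |   -4 ]
Back-substitution:
s = (-4) / -1 = 4
r = (34 - (6)*(4)) / 2 = 5
q = (-2 - (-5)*(4)) / -6 = -3
p = (-31 - (4)*(-3) - (-5)*(5) - (4)*(4)) / -5 = 2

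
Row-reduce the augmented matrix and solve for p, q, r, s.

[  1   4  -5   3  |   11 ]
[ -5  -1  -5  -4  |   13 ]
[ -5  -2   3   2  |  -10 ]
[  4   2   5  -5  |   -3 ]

(0, 1, -2, -1)

Forward elimination on [A|b]:
R2 <- R2 - (-5)*R1:  [   0   19  -30   11   68 ]
R3 <- R3 - (-5)*R1:  [   0   18  -22   17   45 ]
R4 <- R4 - (4)*R1:  [   0  -14   25  -17  -47 ]
R3 <- R3 - (18/19)*R2:  [       0        0   122/19   125/19  -369/19 ]
R4 <- R4 - (-14/19)*R2:  [       0        0    55/19  -169/19    59/19 ]
R4 <- R4 - (55/122)*R3:  [         0          0          0  -1447/122   1447/122 ]
Row echelon form:
[ 1   4      -5          3  |        11 ]
[ 0  19     -30         11  |        68 ]
[ 0   0  122/19     125/19  |   -369/19 ]
[ 0   0       0  -1447/122  |  1447/122 ]
Back-substitution:
s = (1447/122) / (-1447/122) = -1
r = (-369/19 - (125/19)*(-1)) / (122/19) = -2
q = (68 - (-30)*(-2) - (11)*(-1)) / 19 = 1
p = (11 - (4)*(1) - (-5)*(-2) - (3)*(-1)) / 1 = 0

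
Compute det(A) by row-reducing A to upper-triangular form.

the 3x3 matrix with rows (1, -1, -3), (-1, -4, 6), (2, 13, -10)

Forward elimination:
R2 <- R2 - (-1)*R1:  [  0  -5   3 ]
R3 <- R3 - (2)*R1:  [  0  15  -4 ]
R3 <- R3 - (-3)*R2:  [ 0  0  5 ]
Upper-triangular form:
[ 1  -1  -3 ]
[ 0  -5   3 ]
[ 0   0   5 ]
det(A) = (-1)^0 * (1) * (-5) * (5) = -25  (0 row swaps -> sign +1)

det(A) = -25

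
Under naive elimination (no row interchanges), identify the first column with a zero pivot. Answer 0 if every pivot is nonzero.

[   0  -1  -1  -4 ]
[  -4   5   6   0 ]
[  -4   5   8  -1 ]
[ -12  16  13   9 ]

Naive forward elimination:
Pivot entry (1,1) is zero but row 2 has -4 in column 1 -> naive elimination stops; a row interchange (e.g. R1 <-> R2) would be required here.

first zero-pivot column = 1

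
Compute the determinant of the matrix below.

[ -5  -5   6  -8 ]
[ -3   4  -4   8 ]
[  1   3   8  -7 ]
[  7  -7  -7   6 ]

Forward elimination:
R2 <- R2 - (3/5)*R1:  [     0      7  -38/5   64/5 ]
R3 <- R3 - (-1/5)*R1:  [     0      2   46/5  -43/5 ]
R4 <- R4 - (-7/5)*R1:  [     0    -14    7/5  -26/5 ]
R3 <- R3 - (2/7)*R2:  [       0        0   398/35  -429/35 ]
R4 <- R4 - (-2)*R2:  [     0      0  -69/5  102/5 ]
R4 <- R4 - (-483/398)*R3:  [        0         0         0  2199/398 ]
Upper-triangular form:
[ -5  -5       6        -8 ]
[  0   7   -38/5      64/5 ]
[  0   0  398/35   -429/35 ]
[  0   0       0  2199/398 ]
det(A) = (-1)^0 * (-5) * (7) * (398/35) * (2199/398) = -2199  (0 row swaps -> sign +1)

det(A) = -2199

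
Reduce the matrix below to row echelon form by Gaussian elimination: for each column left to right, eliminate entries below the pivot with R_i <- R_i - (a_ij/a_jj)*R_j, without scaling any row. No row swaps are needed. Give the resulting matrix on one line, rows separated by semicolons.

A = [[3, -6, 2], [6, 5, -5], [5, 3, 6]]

REF = [3 -6 2; 0 17 -9; 0 0 487/51]

Forward elimination:
R2 <- R2 - (2)*R1:  [  0  17  -9 ]
R3 <- R3 - (5/3)*R1:  [   0   13  8/3 ]
R3 <- R3 - (13/17)*R2:  [      0       0  487/51 ]
Row echelon form:
[ 3  -6       2 ]
[ 0  17      -9 ]
[ 0   0  487/51 ]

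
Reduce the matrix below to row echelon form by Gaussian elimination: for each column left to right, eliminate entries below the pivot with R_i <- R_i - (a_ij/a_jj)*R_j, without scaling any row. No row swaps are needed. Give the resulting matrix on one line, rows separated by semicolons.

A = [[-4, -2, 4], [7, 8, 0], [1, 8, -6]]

REF = [-4 -2 4; 0 9/2 7; 0 0 -50/3]

Forward elimination:
R2 <- R2 - (-7/4)*R1:  [   0  9/2    7 ]
R3 <- R3 - (-1/4)*R1:  [    0  15/2    -5 ]
R3 <- R3 - (5/3)*R2:  [     0      0  -50/3 ]
Row echelon form:
[ -4   -2      4 ]
[  0  9/2      7 ]
[  0    0  -50/3 ]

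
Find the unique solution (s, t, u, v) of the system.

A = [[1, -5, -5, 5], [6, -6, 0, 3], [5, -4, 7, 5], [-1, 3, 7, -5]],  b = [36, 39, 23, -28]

Forward elimination on [A|b]:
R2 <- R2 - (6)*R1:  [    0    24    30   -27  -177 ]
R3 <- R3 - (5)*R1:  [    0    21    32   -20  -157 ]
R4 <- R4 - (-1)*R1:  [  0  -2   2   0   8 ]
R3 <- R3 - (7/8)*R2:  [     0      0   23/4   29/8  -17/8 ]
R4 <- R4 - (-1/12)*R2:  [     0      0    9/2   -9/4  -27/4 ]
R4 <- R4 - (18/23)*R3:  [       0        0        0  -117/23  -117/23 ]
Row echelon form:
[ 1  -5    -5        5  |       36 ]
[ 0  24    30      -27  |     -177 ]
[ 0   0  23/4     29/8  |    -17/8 ]
[ 0   0     0  -117/23  |  -117/23 ]
Back-substitution:
v = (-117/23) / (-117/23) = 1
u = (-17/8 - (29/8)*(1)) / (23/4) = -1
t = (-177 - (30)*(-1) - (-27)*(1)) / 24 = -5
s = (36 - (-5)*(-5) - (-5)*(-1) - (5)*(1)) / 1 = 1

(1, -5, -1, 1)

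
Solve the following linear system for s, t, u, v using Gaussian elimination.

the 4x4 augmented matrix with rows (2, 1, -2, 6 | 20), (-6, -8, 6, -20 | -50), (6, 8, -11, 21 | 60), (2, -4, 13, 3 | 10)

(-4, -4, -1, 5)

Forward elimination on [A|b]:
R2 <- R2 - (-3)*R1:  [  0  -5   0  -2  10 ]
R3 <- R3 - (3)*R1:  [  0   5  -5   3   0 ]
R4 <- R4 - (1)*R1:  [   0   -5   15   -3  -10 ]
R3 <- R3 - (-1)*R2:  [  0   0  -5   1  10 ]
R4 <- R4 - (1)*R2:  [   0    0   15   -1  -20 ]
R4 <- R4 - (-3)*R3:  [  0   0   0   2  10 ]
Row echelon form:
[ 2   1  -2   6  |  20 ]
[ 0  -5   0  -2  |  10 ]
[ 0   0  -5   1  |  10 ]
[ 0   0   0   2  |  10 ]
Back-substitution:
v = (10) / 2 = 5
u = (10 - (1)*(5)) / -5 = -1
t = (10 - (-2)*(5)) / -5 = -4
s = (20 - (1)*(-4) - (-2)*(-1) - (6)*(5)) / 2 = -4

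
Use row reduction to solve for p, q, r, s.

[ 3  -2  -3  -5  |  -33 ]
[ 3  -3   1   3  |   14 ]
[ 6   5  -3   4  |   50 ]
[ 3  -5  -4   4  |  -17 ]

Forward elimination on [A|b]:
R2 <- R2 - (1)*R1:  [  0  -1   4   8  47 ]
R3 <- R3 - (2)*R1:  [   0    9    3   14  116 ]
R4 <- R4 - (1)*R1:  [  0  -3  -1   9  16 ]
R3 <- R3 - (-9)*R2:  [   0    0   39   86  539 ]
R4 <- R4 - (3)*R2:  [    0     0   -13   -15  -125 ]
R4 <- R4 - (-1/3)*R3:  [     0      0      0   41/3  164/3 ]
Row echelon form:
[ 3  -2  -3    -5  |    -33 ]
[ 0  -1   4     8  |     47 ]
[ 0   0  39    86  |    539 ]
[ 0   0   0  41/3  |  164/3 ]
Back-substitution:
s = (164/3) / (41/3) = 4
r = (539 - (86)*(4)) / 39 = 5
q = (47 - (4)*(5) - (8)*(4)) / -1 = 5
p = (-33 - (-2)*(5) - (-3)*(5) - (-5)*(4)) / 3 = 4

(4, 5, 5, 4)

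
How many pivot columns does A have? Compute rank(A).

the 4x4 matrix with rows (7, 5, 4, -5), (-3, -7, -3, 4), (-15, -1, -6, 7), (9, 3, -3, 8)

rank(A) = 3

Row reduction:
R2 <- R2 - (-3/7)*R1:  [     0  -34/7   -9/7   13/7 ]
R3 <- R3 - (-15/7)*R1:  [     0   68/7   18/7  -26/7 ]
R4 <- R4 - (9/7)*R1:  [     0  -24/7  -57/7  101/7 ]
R3 <- R3 - (-2)*R2:  [ 0  0  0  0 ]
R4 <- R4 - (12/17)*R2:  [       0        0  -123/17   223/17 ]
R3 <-> R4   (pivot in column 3 was zero)
[ 7      5        4      -5 ]
[ 0  -34/7     -9/7    13/7 ]
[ 0      0  -123/17  223/17 ]
[ 0      0        0       0 ]
Row echelon form:
[ 7      5        4      -5 ]
[ 0  -34/7     -9/7    13/7 ]
[ 0      0  -123/17  223/17 ]
[ 0      0        0       0 ]
Nonzero rows / pivot columns: 3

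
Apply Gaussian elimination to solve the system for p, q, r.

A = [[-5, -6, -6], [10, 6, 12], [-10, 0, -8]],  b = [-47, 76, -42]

Forward elimination on [A|b]:
R2 <- R2 - (-2)*R1:  [   0   -6    0  -18 ]
R3 <- R3 - (2)*R1:  [  0  12   4  52 ]
R3 <- R3 - (-2)*R2:  [  0   0   4  16 ]
Row echelon form:
[ -5  -6  -6  |  -47 ]
[  0  -6   0  |  -18 ]
[  0   0   4  |   16 ]
Back-substitution:
r = (16) / 4 = 4
q = (-18) / -6 = 3
p = (-47 - (-6)*(3) - (-6)*(4)) / -5 = 1

(1, 3, 4)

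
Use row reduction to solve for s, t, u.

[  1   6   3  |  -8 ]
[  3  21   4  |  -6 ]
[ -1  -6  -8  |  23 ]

(-5, 1, -3)

Forward elimination on [A|b]:
R2 <- R2 - (3)*R1:  [  0   3  -5  18 ]
R3 <- R3 - (-1)*R1:  [  0   0  -5  15 ]
Row echelon form:
[ 1  6   3  |  -8 ]
[ 0  3  -5  |  18 ]
[ 0  0  -5  |  15 ]
Back-substitution:
u = (15) / -5 = -3
t = (18 - (-5)*(-3)) / 3 = 1
s = (-8 - (6)*(1) - (3)*(-3)) / 1 = -5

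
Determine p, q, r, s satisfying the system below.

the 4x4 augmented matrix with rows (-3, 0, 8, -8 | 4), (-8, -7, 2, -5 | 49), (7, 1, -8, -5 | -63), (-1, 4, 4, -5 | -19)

Forward elimination on [A|b]:
R2 <- R2 - (8/3)*R1:  [     0     -7  -58/3   49/3  115/3 ]
R3 <- R3 - (-7/3)*R1:  [      0       1    32/3   -71/3  -161/3 ]
R4 <- R4 - (1/3)*R1:  [     0      4    4/3   -7/3  -61/3 ]
R3 <- R3 - (-1/7)*R2:  [        0         0    166/21     -64/3  -1012/21 ]
R4 <- R4 - (-4/7)*R2:  [     0      0  -68/7      7   11/7 ]
R4 <- R4 - (-102/83)*R3:  [        0         0         0  -1595/83  -4785/83 ]
Row echelon form:
[ -3   0       8        -8  |         4 ]
[  0  -7   -58/3      49/3  |     115/3 ]
[  0   0  166/21     -64/3  |  -1012/21 ]
[  0   0       0  -1595/83  |  -4785/83 ]
Back-substitution:
s = (-4785/83) / (-1595/83) = 3
r = (-1012/21 - (-64/3)*(3)) / (166/21) = 2
q = (115/3 - (-58/3)*(2) - (49/3)*(3)) / -7 = -4
p = (4 - (8)*(2) - (-8)*(3)) / -3 = -4

(-4, -4, 2, 3)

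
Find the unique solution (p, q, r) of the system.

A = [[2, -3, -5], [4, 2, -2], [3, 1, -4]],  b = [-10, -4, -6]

(-1, 1, 1)

Forward elimination on [A|b]:
R2 <- R2 - (2)*R1:  [  0   8   8  16 ]
R3 <- R3 - (3/2)*R1:  [    0  11/2   7/2     9 ]
R3 <- R3 - (11/16)*R2:  [  0   0  -2  -2 ]
Row echelon form:
[ 2  -3  -5  |  -10 ]
[ 0   8   8  |   16 ]
[ 0   0  -2  |   -2 ]
Back-substitution:
r = (-2) / -2 = 1
q = (16 - (8)*(1)) / 8 = 1
p = (-10 - (-3)*(1) - (-5)*(1)) / 2 = -1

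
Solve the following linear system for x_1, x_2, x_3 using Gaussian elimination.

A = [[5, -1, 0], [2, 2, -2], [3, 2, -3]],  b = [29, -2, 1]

Forward elimination on [A|b]:
R2 <- R2 - (2/5)*R1:  [     0   12/5     -2  -68/5 ]
R3 <- R3 - (3/5)*R1:  [     0   13/5     -3  -82/5 ]
R3 <- R3 - (13/12)*R2:  [    0     0  -5/6  -5/3 ]
Row echelon form:
[ 5    -1     0  |     29 ]
[ 0  12/5    -2  |  -68/5 ]
[ 0     0  -5/6  |   -5/3 ]
Back-substitution:
x_3 = (-5/3) / (-5/6) = 2
x_2 = (-68/5 - (-2)*(2)) / (12/5) = -4
x_1 = (29 - (-1)*(-4)) / 5 = 5

(5, -4, 2)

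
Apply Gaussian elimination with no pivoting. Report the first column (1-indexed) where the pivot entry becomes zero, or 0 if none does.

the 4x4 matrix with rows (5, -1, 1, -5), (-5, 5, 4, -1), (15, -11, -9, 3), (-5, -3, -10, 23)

Naive forward elimination:
R2 <- R2 - (-1)*R1:  [  0   4   5  -6 ]
R3 <- R3 - (3)*R1:  [   0   -8  -12   18 ]
R4 <- R4 - (-1)*R1:  [  0  -4  -9  18 ]
R3 <- R3 - (-2)*R2:  [  0   0  -2   6 ]
R4 <- R4 - (-1)*R2:  [  0   0  -4  12 ]
R4 <- R4 - (2)*R3:  [ 0  0  0  0 ]
Matrix at this point:
[ 5  -1   1  -5 ]
[ 0   4   5  -6 ]
[ 0   0  -2   6 ]
[ 0   0   0   0 ]
Pivot entry (4,4) in the last row is zero and there are no rows below to swap with -> zero pivot in column 4 (A is singular).

first zero-pivot column = 4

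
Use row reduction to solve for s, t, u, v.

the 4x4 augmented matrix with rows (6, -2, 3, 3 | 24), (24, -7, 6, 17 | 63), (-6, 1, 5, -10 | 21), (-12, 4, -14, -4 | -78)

Forward elimination on [A|b]:
R2 <- R2 - (4)*R1:  [   0    1   -6    5  -33 ]
R3 <- R3 - (-1)*R1:  [  0  -1   8  -7  45 ]
R4 <- R4 - (-2)*R1:  [   0    0   -8    2  -30 ]
R3 <- R3 - (-1)*R2:  [  0   0   2  -2  12 ]
R4 <- R4 - (-4)*R3:  [  0   0   0  -6  18 ]
Row echelon form:
[ 6  -2   3   3  |   24 ]
[ 0   1  -6   5  |  -33 ]
[ 0   0   2  -2  |   12 ]
[ 0   0   0  -6  |   18 ]
Back-substitution:
v = (18) / -6 = -3
u = (12 - (-2)*(-3)) / 2 = 3
t = (-33 - (-6)*(3) - (5)*(-3)) / 1 = 0
s = (24 - (-2)*(0) - (3)*(3) - (3)*(-3)) / 6 = 4

(4, 0, 3, -3)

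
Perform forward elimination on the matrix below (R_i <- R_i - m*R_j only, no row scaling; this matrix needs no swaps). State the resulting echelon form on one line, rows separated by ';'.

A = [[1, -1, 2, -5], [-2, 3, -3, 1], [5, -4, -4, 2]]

REF = [1 -1 2 -5; 0 1 1 -9; 0 0 -15 36]

Forward elimination:
R2 <- R2 - (-2)*R1:  [  0   1   1  -9 ]
R3 <- R3 - (5)*R1:  [   0    1  -14   27 ]
R3 <- R3 - (1)*R2:  [   0    0  -15   36 ]
Row echelon form:
[ 1  -1    2  -5 ]
[ 0   1    1  -9 ]
[ 0   0  -15  36 ]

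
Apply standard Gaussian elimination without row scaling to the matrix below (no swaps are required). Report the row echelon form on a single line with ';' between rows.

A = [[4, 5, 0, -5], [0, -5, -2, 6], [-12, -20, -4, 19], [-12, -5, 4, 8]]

REF = [4 5 0 -5; 0 -5 -2 6; 0 0 -2 -2; 0 0 0 5]

Forward elimination:
R3 <- R3 - (-3)*R1:  [  0  -5  -4   4 ]
R4 <- R4 - (-3)*R1:  [  0  10   4  -7 ]
R3 <- R3 - (1)*R2:  [  0   0  -2  -2 ]
R4 <- R4 - (-2)*R2:  [ 0  0  0  5 ]
Row echelon form:
[ 4   5   0  -5 ]
[ 0  -5  -2   6 ]
[ 0   0  -2  -2 ]
[ 0   0   0   5 ]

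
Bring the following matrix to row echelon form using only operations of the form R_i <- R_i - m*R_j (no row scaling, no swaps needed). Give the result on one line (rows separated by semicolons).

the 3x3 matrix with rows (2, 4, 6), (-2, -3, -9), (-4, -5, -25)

Forward elimination:
R2 <- R2 - (-1)*R1:  [  0   1  -3 ]
R3 <- R3 - (-2)*R1:  [   0    3  -13 ]
R3 <- R3 - (3)*R2:  [  0   0  -4 ]
Row echelon form:
[ 2  4   6 ]
[ 0  1  -3 ]
[ 0  0  -4 ]

REF = [2 4 6; 0 1 -3; 0 0 -4]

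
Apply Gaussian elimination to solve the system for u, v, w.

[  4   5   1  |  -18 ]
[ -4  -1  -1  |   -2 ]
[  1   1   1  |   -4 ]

(2, -5, -1)

Forward elimination on [A|b]:
R2 <- R2 - (-1)*R1:  [   0    4    0  -20 ]
R3 <- R3 - (1/4)*R1:  [    0  -1/4   3/4   1/2 ]
R3 <- R3 - (-1/16)*R2:  [    0     0   3/4  -3/4 ]
Row echelon form:
[ 4  5    1  |   -18 ]
[ 0  4    0  |   -20 ]
[ 0  0  3/4  |  -3/4 ]
Back-substitution:
w = (-3/4) / (3/4) = -1
v = (-20) / 4 = -5
u = (-18 - (5)*(-5) - (1)*(-1)) / 4 = 2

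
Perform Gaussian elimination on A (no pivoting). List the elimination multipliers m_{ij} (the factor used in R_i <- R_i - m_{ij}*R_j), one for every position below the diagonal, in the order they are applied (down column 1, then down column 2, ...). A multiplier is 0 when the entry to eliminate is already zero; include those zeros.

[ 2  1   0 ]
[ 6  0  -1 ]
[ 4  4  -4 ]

multipliers: 3, 2, -2/3

Forward elimination:
R2 <- R2 - (3)*R1:  [  0  -3  -1 ]
R3 <- R3 - (2)*R1:  [  0   2  -4 ]
R3 <- R3 - (-2/3)*R2:  [     0      0  -14/3 ]
Multipliers (in order of application): m_{21} = 3, m_{31} = 2, m_{32} = -2/3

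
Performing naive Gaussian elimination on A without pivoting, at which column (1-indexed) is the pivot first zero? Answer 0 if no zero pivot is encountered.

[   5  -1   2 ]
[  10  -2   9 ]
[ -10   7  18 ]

Naive forward elimination:
R2 <- R2 - (2)*R1:  [ 0  0  5 ]
R3 <- R3 - (-2)*R1:  [  0   5  22 ]
Matrix at this point:
[ 5  -1   2 ]
[ 0   0   5 ]
[ 0   5  22 ]
Pivot entry (2,2) is zero but row 3 has 5 in column 2 -> naive elimination stops; a row interchange (e.g. R2 <-> R3) would be required here.

first zero-pivot column = 2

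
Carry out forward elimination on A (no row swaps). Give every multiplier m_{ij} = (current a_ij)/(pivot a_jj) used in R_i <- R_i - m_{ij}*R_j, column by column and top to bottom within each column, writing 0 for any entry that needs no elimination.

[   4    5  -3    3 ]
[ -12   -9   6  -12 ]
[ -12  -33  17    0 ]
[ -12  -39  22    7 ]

multipliers: -3, -3, -3, -3, -4, -1

Forward elimination:
R2 <- R2 - (-3)*R1:  [  0   6  -3  -3 ]
R3 <- R3 - (-3)*R1:  [   0  -18    8    9 ]
R4 <- R4 - (-3)*R1:  [   0  -24   13   16 ]
R3 <- R3 - (-3)*R2:  [  0   0  -1   0 ]
R4 <- R4 - (-4)*R2:  [ 0  0  1  4 ]
R4 <- R4 - (-1)*R3:  [ 0  0  0  4 ]
Multipliers (in order of application): m_{21} = -3, m_{31} = -3, m_{41} = -3, m_{32} = -3, m_{42} = -4, m_{43} = -1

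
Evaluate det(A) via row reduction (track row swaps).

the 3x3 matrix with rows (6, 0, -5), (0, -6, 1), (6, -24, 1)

det(A) = -72

Forward elimination:
R3 <- R3 - (1)*R1:  [   0  -24    6 ]
R3 <- R3 - (4)*R2:  [ 0  0  2 ]
Upper-triangular form:
[ 6   0  -5 ]
[ 0  -6   1 ]
[ 0   0   2 ]
det(A) = (-1)^0 * (6) * (-6) * (2) = -72  (0 row swaps -> sign +1)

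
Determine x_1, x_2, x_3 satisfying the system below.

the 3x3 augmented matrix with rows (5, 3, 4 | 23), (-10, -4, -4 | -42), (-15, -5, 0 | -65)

(3, 4, -1)

Forward elimination on [A|b]:
R2 <- R2 - (-2)*R1:  [ 0  2  4  4 ]
R3 <- R3 - (-3)*R1:  [  0   4  12   4 ]
R3 <- R3 - (2)*R2:  [  0   0   4  -4 ]
Row echelon form:
[ 5  3  4  |  23 ]
[ 0  2  4  |   4 ]
[ 0  0  4  |  -4 ]
Back-substitution:
x_3 = (-4) / 4 = -1
x_2 = (4 - (4)*(-1)) / 2 = 4
x_1 = (23 - (3)*(4) - (4)*(-1)) / 5 = 3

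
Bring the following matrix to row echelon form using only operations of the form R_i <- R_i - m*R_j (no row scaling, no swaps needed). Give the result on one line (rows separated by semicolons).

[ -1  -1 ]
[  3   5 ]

REF = [-1 -1; 0 2]

Forward elimination:
R2 <- R2 - (-3)*R1:  [ 0  2 ]
Row echelon form:
[ -1  -1 ]
[  0   2 ]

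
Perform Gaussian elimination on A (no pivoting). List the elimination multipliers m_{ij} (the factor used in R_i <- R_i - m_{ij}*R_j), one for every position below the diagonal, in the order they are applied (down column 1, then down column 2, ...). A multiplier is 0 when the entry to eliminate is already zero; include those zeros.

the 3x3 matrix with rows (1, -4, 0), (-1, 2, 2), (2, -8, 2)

multipliers: -1, 2, 0

Forward elimination:
R2 <- R2 - (-1)*R1:  [  0  -2   2 ]
R3 <- R3 - (2)*R1:  [ 0  0  2 ]
R3: entry in column 2 is already 0 -> m_{32} = 0 (no row operation needed)
Multipliers (in order of application): m_{21} = -1, m_{31} = 2, m_{32} = 0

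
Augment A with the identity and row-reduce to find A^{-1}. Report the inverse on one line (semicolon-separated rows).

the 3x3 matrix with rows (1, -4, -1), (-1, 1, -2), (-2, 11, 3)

inverse = [25/6 1/6 3/2; 7/6 1/6 1/2; -3/2 -1/2 -1/2]

Gauss-Jordan on [A | I]:
R2 <- R2 - (-1)*R1:  [  0  -3  -3  |   1   1   0 ]
R3 <- R3 - (-2)*R1:  [ 0  3  1  |  2  0  1 ]
R2 <- (1/-3)*R2:  [    0     1     1  |  -1/3  -1/3     0 ]
R1 <- R1 - (-4)*R2:  [    1     0     3  |  -1/3  -4/3     0 ]
R3 <- R3 - (3)*R2:  [  0   0  -2  |   3   1   1 ]
R3 <- (1/-2)*R3:  [    0     0     1  |  -3/2  -1/2  -1/2 ]
R1 <- R1 - (3)*R3:  [    1     0     0  |  25/6   1/6   3/2 ]
R2 <- R2 - (1)*R3:  [   0    1    0  |  7/6  1/6  1/2 ]
Right block of [I | A^{-1}] is the inverse:
[ 25/6   1/6   3/2 ]
[  7/6   1/6   1/2 ]
[ -3/2  -1/2  -1/2 ]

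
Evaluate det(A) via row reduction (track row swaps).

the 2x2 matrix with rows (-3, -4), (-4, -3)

Forward elimination:
R2 <- R2 - (4/3)*R1:  [   0  7/3 ]
Upper-triangular form:
[ -3   -4 ]
[  0  7/3 ]
det(A) = (-1)^0 * (-3) * (7/3) = -7  (0 row swaps -> sign +1)

det(A) = -7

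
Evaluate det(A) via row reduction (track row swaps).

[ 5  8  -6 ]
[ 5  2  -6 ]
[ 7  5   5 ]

det(A) = -402

Forward elimination:
R2 <- R2 - (1)*R1:  [  0  -6   0 ]
R3 <- R3 - (7/5)*R1:  [     0  -31/5   67/5 ]
R3 <- R3 - (31/30)*R2:  [    0     0  67/5 ]
Upper-triangular form:
[ 5   8    -6 ]
[ 0  -6     0 ]
[ 0   0  67/5 ]
det(A) = (-1)^0 * (5) * (-6) * (67/5) = -402  (0 row swaps -> sign +1)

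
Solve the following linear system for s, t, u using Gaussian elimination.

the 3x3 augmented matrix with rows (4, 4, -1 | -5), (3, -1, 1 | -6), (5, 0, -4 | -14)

Forward elimination on [A|b]:
R2 <- R2 - (3/4)*R1:  [    0    -4   7/4  -9/4 ]
R3 <- R3 - (5/4)*R1:  [     0     -5  -11/4  -31/4 ]
R3 <- R3 - (5/4)*R2:  [      0       0  -79/16  -79/16 ]
Row echelon form:
[ 4   4      -1  |      -5 ]
[ 0  -4     7/4  |    -9/4 ]
[ 0   0  -79/16  |  -79/16 ]
Back-substitution:
u = (-79/16) / (-79/16) = 1
t = (-9/4 - (7/4)*(1)) / -4 = 1
s = (-5 - (4)*(1) - (-1)*(1)) / 4 = -2

(-2, 1, 1)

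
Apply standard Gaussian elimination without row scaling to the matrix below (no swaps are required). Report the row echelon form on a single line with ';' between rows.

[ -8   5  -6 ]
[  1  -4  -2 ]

Forward elimination:
R2 <- R2 - (-1/8)*R1:  [     0  -27/8  -11/4 ]
Row echelon form:
[ -8      5     -6 ]
[  0  -27/8  -11/4 ]

REF = [-8 5 -6; 0 -27/8 -11/4]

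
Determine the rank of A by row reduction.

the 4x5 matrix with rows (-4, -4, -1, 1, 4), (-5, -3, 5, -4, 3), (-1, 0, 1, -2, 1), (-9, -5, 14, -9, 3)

rank(A) = 3

Row reduction:
R2 <- R2 - (5/4)*R1:  [     0      2   25/4  -21/4     -2 ]
R3 <- R3 - (1/4)*R1:  [    0     1   5/4  -9/4     0 ]
R4 <- R4 - (9/4)*R1:  [     0      4   65/4  -45/4     -6 ]
R3 <- R3 - (1/2)*R2:  [     0      0  -15/8    3/8      1 ]
R4 <- R4 - (2)*R2:  [    0     0  15/4  -3/4    -2 ]
R4 <- R4 - (-2)*R3:  [ 0  0  0  0  0 ]
Row echelon form:
[ -4  -4     -1      1   4 ]
[  0   2   25/4  -21/4  -2 ]
[  0   0  -15/8    3/8   1 ]
[  0   0      0      0   0 ]
Nonzero rows / pivot columns: 3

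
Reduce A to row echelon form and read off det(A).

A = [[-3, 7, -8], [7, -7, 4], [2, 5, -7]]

Forward elimination:
R2 <- R2 - (-7/3)*R1:  [     0   28/3  -44/3 ]
R3 <- R3 - (-2/3)*R1:  [     0   29/3  -37/3 ]
R3 <- R3 - (29/28)*R2:  [    0     0  20/7 ]
Upper-triangular form:
[ -3     7     -8 ]
[  0  28/3  -44/3 ]
[  0     0   20/7 ]
det(A) = (-1)^0 * (-3) * (28/3) * (20/7) = -80  (0 row swaps -> sign +1)

det(A) = -80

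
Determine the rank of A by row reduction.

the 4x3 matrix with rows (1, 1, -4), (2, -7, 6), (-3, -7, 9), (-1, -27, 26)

rank(A) = 3

Row reduction:
R2 <- R2 - (2)*R1:  [  0  -9  14 ]
R3 <- R3 - (-3)*R1:  [  0  -4  -3 ]
R4 <- R4 - (-1)*R1:  [   0  -26   22 ]
R3 <- R3 - (4/9)*R2:  [     0      0  -83/9 ]
R4 <- R4 - (26/9)*R2:  [      0       0  -166/9 ]
R4 <- R4 - (2)*R3:  [ 0  0  0 ]
Row echelon form:
[ 1   1     -4 ]
[ 0  -9     14 ]
[ 0   0  -83/9 ]
[ 0   0      0 ]
Nonzero rows / pivot columns: 3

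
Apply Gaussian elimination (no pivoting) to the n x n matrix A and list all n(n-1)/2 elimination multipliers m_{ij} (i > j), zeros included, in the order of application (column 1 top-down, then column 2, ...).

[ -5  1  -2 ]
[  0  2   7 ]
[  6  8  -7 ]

multipliers: 0, -6/5, 23/5

Forward elimination:
R2: entry in column 1 is already 0 -> m_{21} = 0 (no row operation needed)
R3 <- R3 - (-6/5)*R1:  [     0   46/5  -47/5 ]
R3 <- R3 - (23/5)*R2:  [      0       0  -208/5 ]
Multipliers (in order of application): m_{21} = 0, m_{31} = -6/5, m_{32} = 23/5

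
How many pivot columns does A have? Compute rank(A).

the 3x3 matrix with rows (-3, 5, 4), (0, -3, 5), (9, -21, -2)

Row reduction:
R3 <- R3 - (-3)*R1:  [  0  -6  10 ]
R3 <- R3 - (2)*R2:  [ 0  0  0 ]
Row echelon form:
[ -3   5  4 ]
[  0  -3  5 ]
[  0   0  0 ]
Nonzero rows / pivot columns: 2

rank(A) = 2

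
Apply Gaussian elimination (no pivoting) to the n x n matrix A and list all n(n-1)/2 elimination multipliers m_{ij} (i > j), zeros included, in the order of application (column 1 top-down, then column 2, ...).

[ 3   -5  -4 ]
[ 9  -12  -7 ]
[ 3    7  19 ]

Forward elimination:
R2 <- R2 - (3)*R1:  [ 0  3  5 ]
R3 <- R3 - (1)*R1:  [  0  12  23 ]
R3 <- R3 - (4)*R2:  [ 0  0  3 ]
Multipliers (in order of application): m_{21} = 3, m_{31} = 1, m_{32} = 4

multipliers: 3, 1, 4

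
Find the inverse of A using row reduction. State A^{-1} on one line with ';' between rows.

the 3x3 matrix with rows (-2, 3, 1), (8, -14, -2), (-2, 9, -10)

inverse = [-79/10 -39/20 -2/5; -21/5 -11/10 -1/5; -11/5 -3/5 -1/5]

Gauss-Jordan on [A | I]:
R1 <- (1/-2)*R1:  [    1  -3/2  -1/2  |  -1/2     0     0 ]
R2 <- R2 - (8)*R1:  [  0  -2   2  |   4   1   0 ]
R3 <- R3 - (-2)*R1:  [   0    6  -11  |   -1    0    1 ]
R2 <- (1/-2)*R2:  [    0     1    -1  |    -2  -1/2     0 ]
R1 <- R1 - (-3/2)*R2:  [    1     0    -2  |  -7/2  -3/4     0 ]
R3 <- R3 - (6)*R2:  [  0   0  -5  |  11   3   1 ]
R3 <- (1/-5)*R3:  [     0      0      1  |  -11/5   -3/5   -1/5 ]
R1 <- R1 - (-2)*R3:  [      1       0       0  |  -79/10  -39/20    -2/5 ]
R2 <- R2 - (-1)*R3:  [      0       1       0  |   -21/5  -11/10    -1/5 ]
Right block of [I | A^{-1}] is the inverse:
[ -79/10  -39/20  -2/5 ]
[  -21/5  -11/10  -1/5 ]
[  -11/5    -3/5  -1/5 ]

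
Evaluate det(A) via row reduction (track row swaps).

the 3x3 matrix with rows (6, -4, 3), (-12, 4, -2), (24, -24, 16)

det(A) = 96

Forward elimination:
R2 <- R2 - (-2)*R1:  [  0  -4   4 ]
R3 <- R3 - (4)*R1:  [  0  -8   4 ]
R3 <- R3 - (2)*R2:  [  0   0  -4 ]
Upper-triangular form:
[ 6  -4   3 ]
[ 0  -4   4 ]
[ 0   0  -4 ]
det(A) = (-1)^0 * (6) * (-4) * (-4) = 96  (0 row swaps -> sign +1)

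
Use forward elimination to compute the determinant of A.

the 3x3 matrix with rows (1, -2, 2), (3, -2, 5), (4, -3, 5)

det(A) = -7

Forward elimination:
R2 <- R2 - (3)*R1:  [  0   4  -1 ]
R3 <- R3 - (4)*R1:  [  0   5  -3 ]
R3 <- R3 - (5/4)*R2:  [    0     0  -7/4 ]
Upper-triangular form:
[ 1  -2     2 ]
[ 0   4    -1 ]
[ 0   0  -7/4 ]
det(A) = (-1)^0 * (1) * (4) * (-7/4) = -7  (0 row swaps -> sign +1)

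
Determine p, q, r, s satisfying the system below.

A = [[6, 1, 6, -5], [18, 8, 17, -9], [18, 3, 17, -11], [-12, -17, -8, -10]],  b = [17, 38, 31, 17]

Forward elimination on [A|b]:
R2 <- R2 - (3)*R1:  [   0    5   -1    6  -13 ]
R3 <- R3 - (3)*R1:  [   0    0   -1    4  -20 ]
R4 <- R4 - (-2)*R1:  [   0  -15    4  -20   51 ]
R4 <- R4 - (-3)*R2:  [  0   0   1  -2  12 ]
R4 <- R4 - (-1)*R3:  [  0   0   0   2  -8 ]
Row echelon form:
[ 6  1   6  -5  |   17 ]
[ 0  5  -1   6  |  -13 ]
[ 0  0  -1   4  |  -20 ]
[ 0  0   0   2  |   -8 ]
Back-substitution:
s = (-8) / 2 = -4
r = (-20 - (4)*(-4)) / -1 = 4
q = (-13 - (-1)*(4) - (6)*(-4)) / 5 = 3
p = (17 - (1)*(3) - (6)*(4) - (-5)*(-4)) / 6 = -5

(-5, 3, 4, -4)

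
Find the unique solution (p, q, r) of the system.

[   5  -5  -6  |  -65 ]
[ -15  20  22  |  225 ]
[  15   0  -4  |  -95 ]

(-5, 2, 5)

Forward elimination on [A|b]:
R2 <- R2 - (-3)*R1:  [  0   5   4  30 ]
R3 <- R3 - (3)*R1:  [   0   15   14  100 ]
R3 <- R3 - (3)*R2:  [  0   0   2  10 ]
Row echelon form:
[ 5  -5  -6  |  -65 ]
[ 0   5   4  |   30 ]
[ 0   0   2  |   10 ]
Back-substitution:
r = (10) / 2 = 5
q = (30 - (4)*(5)) / 5 = 2
p = (-65 - (-5)*(2) - (-6)*(5)) / 5 = -5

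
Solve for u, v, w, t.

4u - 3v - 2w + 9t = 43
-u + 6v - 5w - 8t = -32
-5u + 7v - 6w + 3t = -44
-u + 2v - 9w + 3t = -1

(5, -4, -1, 1)

Forward elimination on [A|b]:
R2 <- R2 - (-1/4)*R1:  [     0   21/4  -11/2  -23/4  -85/4 ]
R3 <- R3 - (-5/4)*R1:  [     0   13/4  -17/2   57/4   39/4 ]
R4 <- R4 - (-1/4)*R1:  [     0    5/4  -19/2   21/4   39/4 ]
R3 <- R3 - (13/21)*R2:  [       0        0  -107/21   374/21   481/21 ]
R4 <- R4 - (5/21)*R2:  [       0        0  -172/21   139/21   311/21 ]
R4 <- R4 - (172/107)*R3:  [         0          0          0  -2355/107  -2355/107 ]
Row echelon form:
[ 4    -3       -2          9  |         43 ]
[ 0  21/4    -11/2      -23/4  |      -85/4 ]
[ 0     0  -107/21     374/21  |     481/21 ]
[ 0     0        0  -2355/107  |  -2355/107 ]
Back-substitution:
t = (-2355/107) / (-2355/107) = 1
w = (481/21 - (374/21)*(1)) / (-107/21) = -1
v = (-85/4 - (-11/2)*(-1) - (-23/4)*(1)) / (21/4) = -4
u = (43 - (-3)*(-4) - (-2)*(-1) - (9)*(1)) / 4 = 5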